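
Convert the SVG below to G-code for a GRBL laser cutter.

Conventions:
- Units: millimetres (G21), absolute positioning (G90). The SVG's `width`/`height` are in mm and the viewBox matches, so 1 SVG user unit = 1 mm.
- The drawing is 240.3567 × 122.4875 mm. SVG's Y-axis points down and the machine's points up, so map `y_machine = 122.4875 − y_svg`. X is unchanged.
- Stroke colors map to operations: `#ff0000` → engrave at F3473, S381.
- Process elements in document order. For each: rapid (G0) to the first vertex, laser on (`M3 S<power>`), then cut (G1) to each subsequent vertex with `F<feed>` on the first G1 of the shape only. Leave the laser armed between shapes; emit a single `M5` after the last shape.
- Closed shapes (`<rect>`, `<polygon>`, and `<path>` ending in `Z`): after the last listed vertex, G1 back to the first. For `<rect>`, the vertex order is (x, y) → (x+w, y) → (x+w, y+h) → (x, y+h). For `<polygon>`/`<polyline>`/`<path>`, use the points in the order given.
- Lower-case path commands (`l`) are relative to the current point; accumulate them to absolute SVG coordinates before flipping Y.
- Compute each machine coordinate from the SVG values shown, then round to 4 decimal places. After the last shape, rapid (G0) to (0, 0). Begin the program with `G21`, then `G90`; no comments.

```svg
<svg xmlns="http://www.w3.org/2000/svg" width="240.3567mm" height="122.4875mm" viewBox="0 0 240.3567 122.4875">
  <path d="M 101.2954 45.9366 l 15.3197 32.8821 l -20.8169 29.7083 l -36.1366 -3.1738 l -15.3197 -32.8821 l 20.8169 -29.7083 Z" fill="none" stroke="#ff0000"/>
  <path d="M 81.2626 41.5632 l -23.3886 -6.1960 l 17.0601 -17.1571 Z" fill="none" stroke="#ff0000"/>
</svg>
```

G21
G90
G0 X101.2954 Y76.5509
M3 S381
G1 X116.6151 Y43.6688 F3473
G1 X95.7982 Y13.9605
G1 X59.6616 Y17.1343
G1 X44.3419 Y50.0164
G1 X65.1588 Y79.7247
G1 X101.2954 Y76.5509
G0 X81.2626 Y80.9243
M3 S381
G1 X57.8740 Y87.1203 F3473
G1 X74.9341 Y104.2774
G1 X81.2626 Y80.9243
M5
G0 X0.0000 Y0.0000

1 u = 1 mm; y_m = 122.4875 − y.

[1] `<path>` regular polygon, #ff0000→engrave S381 F3473: (101.2954,76.5509) → (116.6151,43.6688) → (95.7982,13.9605) → (59.6616,17.1343) → (44.3419,50.0164) → (65.1588,79.7247) → (101.2954,76.5509) (closed)

[2] `<path>` regular polygon, #ff0000→engrave S381 F3473: (81.2626,80.9243) → (57.8740,87.1203) → (74.9341,104.2774) → (81.2626,80.9243) (closed)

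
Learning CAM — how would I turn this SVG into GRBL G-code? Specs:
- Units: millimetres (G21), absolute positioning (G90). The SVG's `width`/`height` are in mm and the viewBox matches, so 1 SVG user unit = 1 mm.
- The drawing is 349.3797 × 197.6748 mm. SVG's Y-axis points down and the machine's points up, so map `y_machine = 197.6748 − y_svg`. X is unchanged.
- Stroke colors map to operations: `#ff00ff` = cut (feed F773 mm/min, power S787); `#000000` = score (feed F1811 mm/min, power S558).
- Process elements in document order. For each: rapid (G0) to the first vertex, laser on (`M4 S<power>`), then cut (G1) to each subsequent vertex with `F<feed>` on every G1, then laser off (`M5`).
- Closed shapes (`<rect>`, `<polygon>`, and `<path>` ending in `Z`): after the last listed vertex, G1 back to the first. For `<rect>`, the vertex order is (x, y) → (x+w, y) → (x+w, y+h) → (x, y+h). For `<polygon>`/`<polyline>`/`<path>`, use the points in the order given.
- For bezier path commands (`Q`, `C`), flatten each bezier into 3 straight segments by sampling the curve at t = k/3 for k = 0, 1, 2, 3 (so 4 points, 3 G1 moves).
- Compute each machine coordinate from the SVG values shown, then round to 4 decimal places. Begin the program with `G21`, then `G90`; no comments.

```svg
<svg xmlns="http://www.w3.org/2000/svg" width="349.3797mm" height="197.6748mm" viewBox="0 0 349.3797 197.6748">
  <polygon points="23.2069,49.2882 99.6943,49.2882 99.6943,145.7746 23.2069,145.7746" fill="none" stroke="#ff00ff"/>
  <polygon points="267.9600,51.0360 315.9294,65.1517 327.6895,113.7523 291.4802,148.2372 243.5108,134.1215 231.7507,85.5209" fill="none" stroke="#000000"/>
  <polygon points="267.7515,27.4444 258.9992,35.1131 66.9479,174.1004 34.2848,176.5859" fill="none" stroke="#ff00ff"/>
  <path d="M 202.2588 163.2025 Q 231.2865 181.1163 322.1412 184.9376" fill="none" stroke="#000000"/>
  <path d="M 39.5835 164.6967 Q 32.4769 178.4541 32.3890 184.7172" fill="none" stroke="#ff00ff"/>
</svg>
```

1 u = 1 mm; y_m = 197.6748 − y.

[1] `<polygon>` rectangle, #ff00ff→cut S787 F773: (23.2069,148.3866) → (99.6943,148.3866) → (99.6943,51.9002) → (23.2069,51.9002) → (23.2069,148.3866) (closed)

[2] `<polygon>` regular polygon, #000000→score S558 F1811: (267.9600,146.6388) → (315.9294,132.5231) → (327.6895,83.9225) → (291.4802,49.4376) → (243.5108,63.5533) → (231.7507,112.1539) → (267.9600,146.6388) (closed)

[3] `<polygon>` closed polygon, #ff00ff→cut S787 F773: (267.7515,170.2304) → (258.9992,162.5617) → (66.9479,23.5744) → (34.2848,21.0889) → (267.7515,170.2304) (closed)

[4] `<path>` quadratic bezier, #000000→score S558 F1811: (202.2588,34.4723) → (228.4803,24.0956) → (268.4411,16.8506) → (322.1412,12.7372)

[5] `<path>` quadratic bezier, #ff00ff→cut S787 F773: (39.5835,32.9781) → (35.6256,24.6392) → (33.2275,17.9657) → (32.3890,12.9576)

G21
G90
G0 X23.2069 Y148.3866
M4 S787
G1 X99.6943 Y148.3866 F773
G1 X99.6943 Y51.9002 F773
G1 X23.2069 Y51.9002 F773
G1 X23.2069 Y148.3866 F773
M5
G0 X267.9600 Y146.6388
M4 S558
G1 X315.9294 Y132.5231 F1811
G1 X327.6895 Y83.9225 F1811
G1 X291.4802 Y49.4376 F1811
G1 X243.5108 Y63.5533 F1811
G1 X231.7507 Y112.1539 F1811
G1 X267.9600 Y146.6388 F1811
M5
G0 X267.7515 Y170.2304
M4 S787
G1 X258.9992 Y162.5617 F773
G1 X66.9479 Y23.5744 F773
G1 X34.2848 Y21.0889 F773
G1 X267.7515 Y170.2304 F773
M5
G0 X202.2588 Y34.4723
M4 S558
G1 X228.4803 Y24.0956 F1811
G1 X268.4411 Y16.8506 F1811
G1 X322.1412 Y12.7372 F1811
M5
G0 X39.5835 Y32.9781
M4 S787
G1 X35.6256 Y24.6392 F773
G1 X33.2275 Y17.9657 F773
G1 X32.3890 Y12.9576 F773
M5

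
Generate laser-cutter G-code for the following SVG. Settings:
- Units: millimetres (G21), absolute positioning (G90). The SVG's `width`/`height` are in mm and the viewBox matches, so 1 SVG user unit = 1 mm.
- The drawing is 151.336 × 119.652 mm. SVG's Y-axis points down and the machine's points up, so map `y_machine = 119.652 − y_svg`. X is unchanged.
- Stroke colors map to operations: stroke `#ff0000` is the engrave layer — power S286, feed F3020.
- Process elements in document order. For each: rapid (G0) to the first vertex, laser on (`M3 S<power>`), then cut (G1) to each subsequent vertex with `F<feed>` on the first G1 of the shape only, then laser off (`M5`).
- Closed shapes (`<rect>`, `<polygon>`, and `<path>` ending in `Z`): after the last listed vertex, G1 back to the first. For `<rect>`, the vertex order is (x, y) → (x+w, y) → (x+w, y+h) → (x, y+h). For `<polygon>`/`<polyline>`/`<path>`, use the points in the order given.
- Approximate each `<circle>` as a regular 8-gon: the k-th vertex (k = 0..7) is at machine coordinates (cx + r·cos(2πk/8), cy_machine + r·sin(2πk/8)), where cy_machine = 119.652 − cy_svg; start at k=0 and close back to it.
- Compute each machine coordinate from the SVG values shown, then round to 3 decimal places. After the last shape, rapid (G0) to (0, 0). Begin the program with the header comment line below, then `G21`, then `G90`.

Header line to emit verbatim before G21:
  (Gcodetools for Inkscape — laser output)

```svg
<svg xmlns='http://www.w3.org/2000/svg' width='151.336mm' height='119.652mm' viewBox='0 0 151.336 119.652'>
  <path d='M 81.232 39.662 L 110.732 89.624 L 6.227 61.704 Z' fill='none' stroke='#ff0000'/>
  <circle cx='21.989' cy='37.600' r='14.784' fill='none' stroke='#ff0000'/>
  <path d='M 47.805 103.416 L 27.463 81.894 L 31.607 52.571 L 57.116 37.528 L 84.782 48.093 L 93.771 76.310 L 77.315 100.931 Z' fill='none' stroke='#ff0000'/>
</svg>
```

1 u = 1 mm; y_m = 119.652 − y.

[1] `<path>` closed polygon, #ff0000→engrave S286 F3020: (81.232,79.990) → (110.732,30.028) → (6.227,57.948) → (81.232,79.990) (closed)

[2] `<circle>` circle, #ff0000→engrave S286 F3020: (36.773,82.052) → (32.443,92.506) → (21.989,96.836) → (11.535,92.506) → (7.205,82.052) → (11.535,71.598) → (21.989,67.268) → (32.443,71.598) → (36.773,82.052) (closed)

[3] `<path>` regular polygon, #ff0000→engrave S286 F3020: (47.805,16.236) → (27.463,37.758) → (31.607,67.081) → (57.116,82.124) → (84.782,71.559) → (93.771,43.342) → (77.315,18.721) → (47.805,16.236) (closed)

(Gcodetools for Inkscape — laser output)
G21
G90
G0 X81.232 Y79.990
M3 S286
G1 X110.732 Y30.028 F3020
G1 X6.227 Y57.948
G1 X81.232 Y79.990
M5
G0 X36.773 Y82.052
M3 S286
G1 X32.443 Y92.506 F3020
G1 X21.989 Y96.836
G1 X11.535 Y92.506
G1 X7.205 Y82.052
G1 X11.535 Y71.598
G1 X21.989 Y67.268
G1 X32.443 Y71.598
G1 X36.773 Y82.052
M5
G0 X47.805 Y16.236
M3 S286
G1 X27.463 Y37.758 F3020
G1 X31.607 Y67.081
G1 X57.116 Y82.124
G1 X84.782 Y71.559
G1 X93.771 Y43.342
G1 X77.315 Y18.721
G1 X47.805 Y16.236
M5
G0 X0.000 Y0.000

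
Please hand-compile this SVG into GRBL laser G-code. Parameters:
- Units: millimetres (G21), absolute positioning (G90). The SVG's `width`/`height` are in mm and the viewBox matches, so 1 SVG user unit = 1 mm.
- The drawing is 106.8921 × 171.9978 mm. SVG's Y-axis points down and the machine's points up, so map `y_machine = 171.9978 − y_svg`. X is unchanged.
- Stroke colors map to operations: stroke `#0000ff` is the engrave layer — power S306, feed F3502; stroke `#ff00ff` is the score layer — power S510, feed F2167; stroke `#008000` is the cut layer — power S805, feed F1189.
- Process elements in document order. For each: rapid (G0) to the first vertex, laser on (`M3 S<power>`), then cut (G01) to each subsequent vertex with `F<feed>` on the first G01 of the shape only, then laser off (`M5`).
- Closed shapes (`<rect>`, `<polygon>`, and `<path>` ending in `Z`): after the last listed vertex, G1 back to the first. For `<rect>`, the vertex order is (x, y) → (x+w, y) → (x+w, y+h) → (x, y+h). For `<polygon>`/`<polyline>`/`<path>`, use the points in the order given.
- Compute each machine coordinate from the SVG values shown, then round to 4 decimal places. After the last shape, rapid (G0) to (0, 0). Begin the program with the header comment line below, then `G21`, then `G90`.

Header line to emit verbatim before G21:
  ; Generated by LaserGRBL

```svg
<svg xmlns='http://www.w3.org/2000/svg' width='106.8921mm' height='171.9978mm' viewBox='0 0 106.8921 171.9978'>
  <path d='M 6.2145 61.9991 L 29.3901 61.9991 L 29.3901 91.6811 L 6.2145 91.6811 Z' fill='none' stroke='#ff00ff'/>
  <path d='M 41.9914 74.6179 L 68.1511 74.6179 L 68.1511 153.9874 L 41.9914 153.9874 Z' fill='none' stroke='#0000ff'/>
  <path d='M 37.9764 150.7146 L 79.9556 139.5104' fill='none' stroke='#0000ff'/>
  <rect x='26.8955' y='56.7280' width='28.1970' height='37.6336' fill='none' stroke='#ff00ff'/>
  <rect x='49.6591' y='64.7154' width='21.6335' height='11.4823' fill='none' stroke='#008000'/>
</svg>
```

viewBox `0 0 106.8921 171.9978` with mm width/height → 1 unit = 1 mm. Flip: y_m = 171.9978 − y_svg.

**Shape 1** — `<path>` rectangle, stroke `#ff00ff` → score (S510, F2167). Machine vertices: (6.2145,109.9987) → (29.3901,109.9987) → (29.3901,80.3167) → (6.2145,80.3167) → (6.2145,109.9987). Closed: final G1 returns to the first vertex.

**Shape 2** — `<path>` rectangle, stroke `#0000ff` → engrave (S306, F3502). Machine vertices: (41.9914,97.3799) → (68.1511,97.3799) → (68.1511,18.0104) → (41.9914,18.0104) → (41.9914,97.3799). Closed: final G1 returns to the first vertex.

**Shape 3** — `<path>` line segment, stroke `#0000ff` → engrave (S306, F3502). Machine vertices: (37.9764,21.2832) → (79.9556,32.4874). Open path.

**Shape 4** — `<rect>` rectangle, stroke `#ff00ff` → score (S510, F2167). Machine vertices: (26.8955,115.2698) → (55.0925,115.2698) → (55.0925,77.6362) → (26.8955,77.6362) → (26.8955,115.2698). Closed: final G1 returns to the first vertex.

**Shape 5** — `<rect>` rectangle, stroke `#008000` → cut (S805, F1189). Machine vertices: (49.6591,107.2824) → (71.2926,107.2824) → (71.2926,95.8001) → (49.6591,95.8001) → (49.6591,107.2824). Closed: final G1 returns to the first vertex.

; Generated by LaserGRBL
G21
G90
G0 X6.2145 Y109.9987
M3 S510
G01 X29.3901 Y109.9987 F2167
G01 X29.3901 Y80.3167
G01 X6.2145 Y80.3167
G01 X6.2145 Y109.9987
M5
G0 X41.9914 Y97.3799
M3 S306
G01 X68.1511 Y97.3799 F3502
G01 X68.1511 Y18.0104
G01 X41.9914 Y18.0104
G01 X41.9914 Y97.3799
M5
G0 X37.9764 Y21.2832
M3 S306
G01 X79.9556 Y32.4874 F3502
M5
G0 X26.8955 Y115.2698
M3 S510
G01 X55.0925 Y115.2698 F2167
G01 X55.0925 Y77.6362
G01 X26.8955 Y77.6362
G01 X26.8955 Y115.2698
M5
G0 X49.6591 Y107.2824
M3 S805
G01 X71.2926 Y107.2824 F1189
G01 X71.2926 Y95.8001
G01 X49.6591 Y95.8001
G01 X49.6591 Y107.2824
M5
G0 X0.0000 Y0.0000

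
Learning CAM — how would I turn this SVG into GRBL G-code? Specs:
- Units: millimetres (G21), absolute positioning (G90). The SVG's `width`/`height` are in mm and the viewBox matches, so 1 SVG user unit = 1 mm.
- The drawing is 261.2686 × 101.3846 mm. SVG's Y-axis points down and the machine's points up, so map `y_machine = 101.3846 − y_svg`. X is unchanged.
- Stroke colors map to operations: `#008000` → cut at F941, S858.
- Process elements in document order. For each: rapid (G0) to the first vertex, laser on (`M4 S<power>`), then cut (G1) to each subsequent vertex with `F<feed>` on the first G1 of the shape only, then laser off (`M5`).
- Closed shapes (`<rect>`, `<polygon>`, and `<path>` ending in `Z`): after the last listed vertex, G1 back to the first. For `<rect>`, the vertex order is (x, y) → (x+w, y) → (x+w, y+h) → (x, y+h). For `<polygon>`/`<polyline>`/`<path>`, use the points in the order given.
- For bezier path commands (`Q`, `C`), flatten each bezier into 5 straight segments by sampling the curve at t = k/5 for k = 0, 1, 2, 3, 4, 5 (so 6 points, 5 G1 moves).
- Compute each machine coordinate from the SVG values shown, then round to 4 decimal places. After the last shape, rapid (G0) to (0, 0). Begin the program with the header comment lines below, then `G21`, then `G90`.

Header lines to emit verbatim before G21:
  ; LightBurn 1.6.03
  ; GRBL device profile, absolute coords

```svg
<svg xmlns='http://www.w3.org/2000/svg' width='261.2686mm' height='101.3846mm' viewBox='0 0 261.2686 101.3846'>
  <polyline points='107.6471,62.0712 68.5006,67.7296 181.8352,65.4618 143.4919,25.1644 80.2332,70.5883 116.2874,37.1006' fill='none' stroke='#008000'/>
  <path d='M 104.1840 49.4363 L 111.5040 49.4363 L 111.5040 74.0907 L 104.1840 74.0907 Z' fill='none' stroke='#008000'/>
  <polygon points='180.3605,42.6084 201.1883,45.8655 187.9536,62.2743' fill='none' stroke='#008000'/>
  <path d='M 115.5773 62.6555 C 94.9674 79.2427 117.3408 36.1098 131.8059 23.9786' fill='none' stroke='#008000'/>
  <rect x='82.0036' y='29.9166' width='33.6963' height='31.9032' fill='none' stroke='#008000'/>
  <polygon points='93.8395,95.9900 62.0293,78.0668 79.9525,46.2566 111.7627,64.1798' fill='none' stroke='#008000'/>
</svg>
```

; LightBurn 1.6.03
; GRBL device profile, absolute coords
G21
G90
G0 X107.6471 Y39.3134
M4 S858
G1 X68.5006 Y33.6550 F941
G1 X181.8352 Y35.9228
G1 X143.4919 Y76.2202
G1 X80.2332 Y30.7963
G1 X116.2874 Y64.2840
M5
G0 X104.1840 Y51.9483
M4 S858
G1 X111.5040 Y51.9483 F941
G1 X111.5040 Y27.2939
G1 X104.1840 Y27.2939
G1 X104.1840 Y51.9483
M5
G0 X180.3605 Y58.7762
M4 S858
G1 X201.1883 Y55.5191 F941
G1 X187.9536 Y39.1103
G1 X180.3605 Y58.7762
M5
G0 X115.5773 Y38.7291
M4 S858
G1 X107.9622 Y35.2174 F941
G1 X108.2203 Y41.6839
G1 X113.9089 Y53.7739
G1 X122.5850 Y67.1329
G1 X131.8059 Y77.4060
M5
G0 X82.0036 Y71.4680
M4 S858
G1 X115.6999 Y71.4680 F941
G1 X115.6999 Y39.5648
G1 X82.0036 Y39.5648
G1 X82.0036 Y71.4680
M5
G0 X93.8395 Y5.3946
M4 S858
G1 X62.0293 Y23.3178 F941
G1 X79.9525 Y55.1280
G1 X111.7627 Y37.2048
G1 X93.8395 Y5.3946
M5
G0 X0.0000 Y0.0000

1 u = 1 mm; y_m = 101.3846 − y.

[1] `<polyline>` open polyline, #008000→cut S858 F941: (107.6471,39.3134) → (68.5006,33.6550) → (181.8352,35.9228) → (143.4919,76.2202) → (80.2332,30.7963) → (116.2874,64.2840)

[2] `<path>` rectangle, #008000→cut S858 F941: (104.1840,51.9483) → (111.5040,51.9483) → (111.5040,27.2939) → (104.1840,27.2939) → (104.1840,51.9483) (closed)

[3] `<polygon>` regular polygon, #008000→cut S858 F941: (180.3605,58.7762) → (201.1883,55.5191) → (187.9536,39.1103) → (180.3605,58.7762) (closed)

[4] `<path>` cubic bezier, #008000→cut S858 F941: (115.5773,38.7291) → (107.9622,35.2174) → (108.2203,41.6839) → (113.9089,53.7739) → (122.5850,67.1329) → (131.8059,77.4060)

[5] `<rect>` rectangle, #008000→cut S858 F941: (82.0036,71.4680) → (115.6999,71.4680) → (115.6999,39.5648) → (82.0036,39.5648) → (82.0036,71.4680) (closed)

[6] `<polygon>` regular polygon, #008000→cut S858 F941: (93.8395,5.3946) → (62.0293,23.3178) → (79.9525,55.1280) → (111.7627,37.2048) → (93.8395,5.3946) (closed)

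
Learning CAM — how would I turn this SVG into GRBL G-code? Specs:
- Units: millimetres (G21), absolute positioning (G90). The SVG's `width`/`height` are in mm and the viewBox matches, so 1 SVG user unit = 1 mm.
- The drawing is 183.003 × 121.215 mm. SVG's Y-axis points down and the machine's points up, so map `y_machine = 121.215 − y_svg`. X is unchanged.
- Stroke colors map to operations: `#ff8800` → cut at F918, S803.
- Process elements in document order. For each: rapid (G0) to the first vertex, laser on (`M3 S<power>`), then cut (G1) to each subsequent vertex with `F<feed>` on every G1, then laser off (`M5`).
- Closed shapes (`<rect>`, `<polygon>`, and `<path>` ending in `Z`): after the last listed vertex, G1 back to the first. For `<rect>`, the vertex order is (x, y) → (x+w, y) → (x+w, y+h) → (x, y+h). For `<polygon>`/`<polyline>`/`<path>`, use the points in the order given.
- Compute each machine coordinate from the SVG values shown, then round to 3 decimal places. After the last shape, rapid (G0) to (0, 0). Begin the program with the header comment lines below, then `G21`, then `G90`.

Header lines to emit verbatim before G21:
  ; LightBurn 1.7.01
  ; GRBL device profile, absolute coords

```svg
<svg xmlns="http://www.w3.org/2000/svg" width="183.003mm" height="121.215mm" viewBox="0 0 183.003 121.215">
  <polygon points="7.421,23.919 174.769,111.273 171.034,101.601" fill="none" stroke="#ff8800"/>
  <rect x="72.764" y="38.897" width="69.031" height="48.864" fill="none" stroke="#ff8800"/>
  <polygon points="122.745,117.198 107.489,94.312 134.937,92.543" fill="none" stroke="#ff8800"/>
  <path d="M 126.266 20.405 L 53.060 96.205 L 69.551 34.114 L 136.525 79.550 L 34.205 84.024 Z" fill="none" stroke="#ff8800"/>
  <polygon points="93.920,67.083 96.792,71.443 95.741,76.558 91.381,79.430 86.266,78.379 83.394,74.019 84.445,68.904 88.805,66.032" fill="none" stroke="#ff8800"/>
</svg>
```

; LightBurn 1.7.01
; GRBL device profile, absolute coords
G21
G90
G0 X7.421 Y97.296
M3 S803
G1 X174.769 Y9.942 F918
G1 X171.034 Y19.614 F918
G1 X7.421 Y97.296 F918
M5
G0 X72.764 Y82.318
M3 S803
G1 X141.795 Y82.318 F918
G1 X141.795 Y33.454 F918
G1 X72.764 Y33.454 F918
G1 X72.764 Y82.318 F918
M5
G0 X122.745 Y4.017
M3 S803
G1 X107.489 Y26.903 F918
G1 X134.937 Y28.672 F918
G1 X122.745 Y4.017 F918
M5
G0 X126.266 Y100.810
M3 S803
G1 X53.060 Y25.010 F918
G1 X69.551 Y87.101 F918
G1 X136.525 Y41.665 F918
G1 X34.205 Y37.191 F918
G1 X126.266 Y100.810 F918
M5
G0 X93.920 Y54.132
M3 S803
G1 X96.792 Y49.772 F918
G1 X95.741 Y44.657 F918
G1 X91.381 Y41.785 F918
G1 X86.266 Y42.836 F918
G1 X83.394 Y47.196 F918
G1 X84.445 Y52.311 F918
G1 X88.805 Y55.183 F918
G1 X93.920 Y54.132 F918
M5
G0 X0.000 Y0.000

viewBox `0 0 183.003 121.215` with mm width/height → 1 unit = 1 mm. Flip: y_m = 121.215 − y_svg.

**Shape 1** — `<polygon>` closed polygon, stroke `#ff8800` → cut (S803, F918). Machine vertices: (7.421,97.296) → (174.769,9.942) → (171.034,19.614) → (7.421,97.296). Closed: final G1 returns to the first vertex.

**Shape 2** — `<rect>` rectangle, stroke `#ff8800` → cut (S803, F918). Machine vertices: (72.764,82.318) → (141.795,82.318) → (141.795,33.454) → (72.764,33.454) → (72.764,82.318). Closed: final G1 returns to the first vertex.

**Shape 3** — `<polygon>` regular polygon, stroke `#ff8800` → cut (S803, F918). Machine vertices: (122.745,4.017) → (107.489,26.903) → (134.937,28.672) → (122.745,4.017). Closed: final G1 returns to the first vertex.

**Shape 4** — `<path>` closed polygon, stroke `#ff8800` → cut (S803, F918). Machine vertices: (126.266,100.810) → (53.060,25.010) → (69.551,87.101) → (136.525,41.665) → (34.205,37.191) → (126.266,100.810). Closed: final G1 returns to the first vertex.

**Shape 5** — `<polygon>` regular polygon, stroke `#ff8800` → cut (S803, F918). Machine vertices: (93.920,54.132) → (96.792,49.772) → (95.741,44.657) → (91.381,41.785) → (86.266,42.836) → (83.394,47.196) → (84.445,52.311) → (88.805,55.183) → (93.920,54.132). Closed: final G1 returns to the first vertex.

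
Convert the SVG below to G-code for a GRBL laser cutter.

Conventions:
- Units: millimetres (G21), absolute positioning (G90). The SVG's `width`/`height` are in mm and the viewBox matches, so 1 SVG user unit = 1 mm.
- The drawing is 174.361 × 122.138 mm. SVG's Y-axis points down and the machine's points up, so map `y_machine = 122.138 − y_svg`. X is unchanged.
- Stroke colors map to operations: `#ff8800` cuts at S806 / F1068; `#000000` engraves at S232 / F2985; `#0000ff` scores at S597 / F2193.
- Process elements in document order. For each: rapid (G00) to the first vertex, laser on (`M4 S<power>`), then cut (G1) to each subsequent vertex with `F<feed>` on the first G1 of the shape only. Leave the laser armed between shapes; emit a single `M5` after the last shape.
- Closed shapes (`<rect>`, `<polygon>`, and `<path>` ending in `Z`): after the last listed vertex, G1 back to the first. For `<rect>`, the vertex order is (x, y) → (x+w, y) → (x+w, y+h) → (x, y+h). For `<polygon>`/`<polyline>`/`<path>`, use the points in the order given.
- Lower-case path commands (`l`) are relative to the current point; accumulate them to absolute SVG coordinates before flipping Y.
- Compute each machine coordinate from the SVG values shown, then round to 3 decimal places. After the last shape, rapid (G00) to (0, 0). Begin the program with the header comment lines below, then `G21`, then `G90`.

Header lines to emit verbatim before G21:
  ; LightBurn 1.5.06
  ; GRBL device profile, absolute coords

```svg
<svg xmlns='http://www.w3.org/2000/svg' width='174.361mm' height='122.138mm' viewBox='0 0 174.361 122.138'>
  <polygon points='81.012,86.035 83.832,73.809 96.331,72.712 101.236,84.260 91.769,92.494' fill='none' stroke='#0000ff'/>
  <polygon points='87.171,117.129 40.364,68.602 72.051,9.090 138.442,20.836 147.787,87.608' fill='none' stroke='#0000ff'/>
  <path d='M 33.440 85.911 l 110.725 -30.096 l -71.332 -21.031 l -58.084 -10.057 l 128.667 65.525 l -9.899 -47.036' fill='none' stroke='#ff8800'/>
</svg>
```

; LightBurn 1.5.06
; GRBL device profile, absolute coords
G21
G90
G00 X81.012 Y36.103
M4 S597
G1 X83.832 Y48.329 F2193
G1 X96.331 Y49.426
G1 X101.236 Y37.878
G1 X91.769 Y29.644
G1 X81.012 Y36.103
G00 X87.171 Y5.009
M4 S597
G1 X40.364 Y53.536 F2193
G1 X72.051 Y113.048
G1 X138.442 Y101.302
G1 X147.787 Y34.530
G1 X87.171 Y5.009
G00 X33.440 Y36.227
M4 S806
G1 X144.165 Y66.323 F1068
G1 X72.833 Y87.354
G1 X14.749 Y97.411
G1 X143.416 Y31.886
G1 X133.517 Y78.922
M5
G00 X0.000 Y0.000

viewBox `0 0 174.361 122.138` with mm width/height → 1 unit = 1 mm. Flip: y_m = 122.138 − y_svg.

**Shape 1** — `<polygon>` regular polygon, stroke `#0000ff` → score (S597, F2193). Machine vertices: (81.012,36.103) → (83.832,48.329) → (96.331,49.426) → (101.236,37.878) → (91.769,29.644) → (81.012,36.103). Closed: final G1 returns to the first vertex.

**Shape 2** — `<polygon>` regular polygon, stroke `#0000ff` → score (S597, F2193). Machine vertices: (87.171,5.009) → (40.364,53.536) → (72.051,113.048) → (138.442,101.302) → (147.787,34.530) → (87.171,5.009). Closed: final G1 returns to the first vertex.

**Shape 3** — `<path>` open polyline, stroke `#ff8800` → cut (S806, F1068). Machine vertices: (33.440,36.227) → (144.165,66.323) → (72.833,87.354) → (14.749,97.411) → (143.416,31.886) → (133.517,78.922). Open path.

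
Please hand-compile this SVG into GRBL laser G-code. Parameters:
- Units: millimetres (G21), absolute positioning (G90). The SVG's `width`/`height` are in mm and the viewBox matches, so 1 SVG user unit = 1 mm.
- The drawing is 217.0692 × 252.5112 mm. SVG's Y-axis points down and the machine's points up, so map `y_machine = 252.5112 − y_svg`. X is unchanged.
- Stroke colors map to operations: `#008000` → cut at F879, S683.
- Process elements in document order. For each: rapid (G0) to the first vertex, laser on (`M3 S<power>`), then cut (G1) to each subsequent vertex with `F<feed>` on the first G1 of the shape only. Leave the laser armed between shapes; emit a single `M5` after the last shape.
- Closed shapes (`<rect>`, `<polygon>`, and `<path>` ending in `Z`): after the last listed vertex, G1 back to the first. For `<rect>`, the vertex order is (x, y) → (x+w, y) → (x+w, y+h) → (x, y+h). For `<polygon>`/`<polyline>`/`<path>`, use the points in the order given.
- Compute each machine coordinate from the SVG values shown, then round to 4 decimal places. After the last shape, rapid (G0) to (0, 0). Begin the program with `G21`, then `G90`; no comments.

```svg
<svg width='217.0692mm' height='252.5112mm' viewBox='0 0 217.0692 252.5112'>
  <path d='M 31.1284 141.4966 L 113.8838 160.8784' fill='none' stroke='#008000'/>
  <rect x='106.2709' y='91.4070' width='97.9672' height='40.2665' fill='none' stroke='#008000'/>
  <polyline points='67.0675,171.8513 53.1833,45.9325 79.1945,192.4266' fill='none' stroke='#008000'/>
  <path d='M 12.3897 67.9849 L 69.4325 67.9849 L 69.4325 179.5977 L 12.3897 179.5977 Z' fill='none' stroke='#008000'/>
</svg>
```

viewBox `0 0 217.0692 252.5112` with mm width/height → 1 unit = 1 mm. Flip: y_m = 252.5112 − y_svg.

**Shape 1** — `<path>` line segment, stroke `#008000` → cut (S683, F879). Machine vertices: (31.1284,111.0146) → (113.8838,91.6328). Open path.

**Shape 2** — `<rect>` rectangle, stroke `#008000` → cut (S683, F879). Machine vertices: (106.2709,161.1042) → (204.2381,161.1042) → (204.2381,120.8377) → (106.2709,120.8377) → (106.2709,161.1042). Closed: final G1 returns to the first vertex.

**Shape 3** — `<polyline>` open polyline, stroke `#008000` → cut (S683, F879). Machine vertices: (67.0675,80.6599) → (53.1833,206.5787) → (79.1945,60.0846). Open path.

**Shape 4** — `<path>` rectangle, stroke `#008000` → cut (S683, F879). Machine vertices: (12.3897,184.5263) → (69.4325,184.5263) → (69.4325,72.9135) → (12.3897,72.9135) → (12.3897,184.5263). Closed: final G1 returns to the first vertex.

G21
G90
G0 X31.1284 Y111.0146
M3 S683
G1 X113.8838 Y91.6328 F879
G0 X106.2709 Y161.1042
M3 S683
G1 X204.2381 Y161.1042 F879
G1 X204.2381 Y120.8377
G1 X106.2709 Y120.8377
G1 X106.2709 Y161.1042
G0 X67.0675 Y80.6599
M3 S683
G1 X53.1833 Y206.5787 F879
G1 X79.1945 Y60.0846
G0 X12.3897 Y184.5263
M3 S683
G1 X69.4325 Y184.5263 F879
G1 X69.4325 Y72.9135
G1 X12.3897 Y72.9135
G1 X12.3897 Y184.5263
M5
G0 X0.0000 Y0.0000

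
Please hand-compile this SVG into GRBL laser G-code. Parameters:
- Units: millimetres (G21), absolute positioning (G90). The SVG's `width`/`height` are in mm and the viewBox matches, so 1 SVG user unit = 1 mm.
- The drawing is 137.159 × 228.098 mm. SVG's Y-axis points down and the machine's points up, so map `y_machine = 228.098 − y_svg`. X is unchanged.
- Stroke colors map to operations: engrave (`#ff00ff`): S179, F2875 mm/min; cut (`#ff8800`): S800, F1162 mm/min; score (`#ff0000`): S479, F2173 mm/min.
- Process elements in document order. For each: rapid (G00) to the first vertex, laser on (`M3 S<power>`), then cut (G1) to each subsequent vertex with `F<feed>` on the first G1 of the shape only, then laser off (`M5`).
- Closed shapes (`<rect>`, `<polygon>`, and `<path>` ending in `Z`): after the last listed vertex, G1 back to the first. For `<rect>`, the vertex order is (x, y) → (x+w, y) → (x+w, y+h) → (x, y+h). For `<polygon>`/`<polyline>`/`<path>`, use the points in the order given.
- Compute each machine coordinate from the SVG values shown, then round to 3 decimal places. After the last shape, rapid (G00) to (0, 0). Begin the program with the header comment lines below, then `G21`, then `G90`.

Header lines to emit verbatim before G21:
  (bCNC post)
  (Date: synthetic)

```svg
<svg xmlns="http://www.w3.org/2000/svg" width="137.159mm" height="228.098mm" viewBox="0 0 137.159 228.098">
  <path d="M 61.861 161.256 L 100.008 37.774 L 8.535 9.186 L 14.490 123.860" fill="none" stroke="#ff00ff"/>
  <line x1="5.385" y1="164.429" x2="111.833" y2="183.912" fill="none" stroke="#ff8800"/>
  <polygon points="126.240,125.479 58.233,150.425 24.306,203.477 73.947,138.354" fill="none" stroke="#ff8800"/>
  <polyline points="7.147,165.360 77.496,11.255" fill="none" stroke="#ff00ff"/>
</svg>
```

Since the viewBox matches the mm dimensions, user units are millimetres directly. The only transform is the Y-flip y_m = 228.098 − y_svg.

Shape 1 is a open polyline drawn with `<path>`. Its stroke #ff00ff means engrave at S179, F2875. After flipping Y the toolpath is (61.861,66.842) → (100.008,190.324) → (8.535,218.912) → (14.490,104.238).

Shape 2 is a line segment drawn with `<line>`. Its stroke #ff8800 means cut at S800, F1162. After flipping Y the toolpath is (5.385,63.669) → (111.833,44.186).

Shape 3 is a closed polygon drawn with `<polygon>`. Its stroke #ff8800 means cut at S800, F1162. After flipping Y the toolpath is (126.240,102.619) → (58.233,77.673) → (24.306,24.621) → (73.947,89.744) → (126.240,102.619), returning to the start.

Shape 4 is a line segment drawn with `<polyline>`. Its stroke #ff00ff means engrave at S179, F2875. After flipping Y the toolpath is (7.147,62.738) → (77.496,216.843).

(bCNC post)
(Date: synthetic)
G21
G90
G00 X61.861 Y66.842
M3 S179
G1 X100.008 Y190.324 F2875
G1 X8.535 Y218.912
G1 X14.490 Y104.238
M5
G00 X5.385 Y63.669
M3 S800
G1 X111.833 Y44.186 F1162
M5
G00 X126.240 Y102.619
M3 S800
G1 X58.233 Y77.673 F1162
G1 X24.306 Y24.621
G1 X73.947 Y89.744
G1 X126.240 Y102.619
M5
G00 X7.147 Y62.738
M3 S179
G1 X77.496 Y216.843 F2875
M5
G00 X0.000 Y0.000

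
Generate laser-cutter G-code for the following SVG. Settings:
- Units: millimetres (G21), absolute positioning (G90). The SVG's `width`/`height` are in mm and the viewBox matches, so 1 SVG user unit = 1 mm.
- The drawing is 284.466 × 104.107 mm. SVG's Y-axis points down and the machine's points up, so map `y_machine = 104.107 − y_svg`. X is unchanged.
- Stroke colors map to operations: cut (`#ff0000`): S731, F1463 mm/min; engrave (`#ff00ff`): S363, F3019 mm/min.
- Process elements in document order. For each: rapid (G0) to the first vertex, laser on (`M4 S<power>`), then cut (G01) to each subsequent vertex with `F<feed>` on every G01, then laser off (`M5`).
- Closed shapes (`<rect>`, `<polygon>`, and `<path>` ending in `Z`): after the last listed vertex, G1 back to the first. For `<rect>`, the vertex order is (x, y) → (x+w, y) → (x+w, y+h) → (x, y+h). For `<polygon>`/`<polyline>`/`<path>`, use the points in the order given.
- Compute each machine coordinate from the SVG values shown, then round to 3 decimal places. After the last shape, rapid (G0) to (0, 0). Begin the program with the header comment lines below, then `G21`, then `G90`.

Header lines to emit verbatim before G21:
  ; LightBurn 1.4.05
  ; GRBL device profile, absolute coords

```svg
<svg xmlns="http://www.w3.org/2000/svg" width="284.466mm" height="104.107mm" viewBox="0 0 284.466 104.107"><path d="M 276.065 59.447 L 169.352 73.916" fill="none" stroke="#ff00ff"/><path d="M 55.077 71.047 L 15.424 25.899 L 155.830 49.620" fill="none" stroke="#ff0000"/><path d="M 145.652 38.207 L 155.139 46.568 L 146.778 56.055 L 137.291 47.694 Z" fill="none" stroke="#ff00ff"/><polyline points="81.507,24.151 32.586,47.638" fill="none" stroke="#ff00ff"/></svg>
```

; LightBurn 1.4.05
; GRBL device profile, absolute coords
G21
G90
G0 X276.065 Y44.660
M4 S363
G01 X169.352 Y30.191 F3019
M5
G0 X55.077 Y33.060
M4 S731
G01 X15.424 Y78.208 F1463
G01 X155.830 Y54.487 F1463
M5
G0 X145.652 Y65.900
M4 S363
G01 X155.139 Y57.539 F3019
G01 X146.778 Y48.052 F3019
G01 X137.291 Y56.413 F3019
G01 X145.652 Y65.900 F3019
M5
G0 X81.507 Y79.956
M4 S363
G01 X32.586 Y56.469 F3019
M5
G0 X0.000 Y0.000

viewBox `0 0 284.466 104.107` with mm width/height → 1 unit = 1 mm. Flip: y_m = 104.107 − y_svg.

**Shape 1** — `<path>` line segment, stroke `#ff00ff` → engrave (S363, F3019). Machine vertices: (276.065,44.660) → (169.352,30.191). Open path.

**Shape 2** — `<path>` open polyline, stroke `#ff0000` → cut (S731, F1463). Machine vertices: (55.077,33.060) → (15.424,78.208) → (155.830,54.487). Open path.

**Shape 3** — `<path>` regular polygon, stroke `#ff00ff` → engrave (S363, F3019). Machine vertices: (145.652,65.900) → (155.139,57.539) → (146.778,48.052) → (137.291,56.413) → (145.652,65.900). Closed: final G1 returns to the first vertex.

**Shape 4** — `<polyline>` line segment, stroke `#ff00ff` → engrave (S363, F3019). Machine vertices: (81.507,79.956) → (32.586,56.469). Open path.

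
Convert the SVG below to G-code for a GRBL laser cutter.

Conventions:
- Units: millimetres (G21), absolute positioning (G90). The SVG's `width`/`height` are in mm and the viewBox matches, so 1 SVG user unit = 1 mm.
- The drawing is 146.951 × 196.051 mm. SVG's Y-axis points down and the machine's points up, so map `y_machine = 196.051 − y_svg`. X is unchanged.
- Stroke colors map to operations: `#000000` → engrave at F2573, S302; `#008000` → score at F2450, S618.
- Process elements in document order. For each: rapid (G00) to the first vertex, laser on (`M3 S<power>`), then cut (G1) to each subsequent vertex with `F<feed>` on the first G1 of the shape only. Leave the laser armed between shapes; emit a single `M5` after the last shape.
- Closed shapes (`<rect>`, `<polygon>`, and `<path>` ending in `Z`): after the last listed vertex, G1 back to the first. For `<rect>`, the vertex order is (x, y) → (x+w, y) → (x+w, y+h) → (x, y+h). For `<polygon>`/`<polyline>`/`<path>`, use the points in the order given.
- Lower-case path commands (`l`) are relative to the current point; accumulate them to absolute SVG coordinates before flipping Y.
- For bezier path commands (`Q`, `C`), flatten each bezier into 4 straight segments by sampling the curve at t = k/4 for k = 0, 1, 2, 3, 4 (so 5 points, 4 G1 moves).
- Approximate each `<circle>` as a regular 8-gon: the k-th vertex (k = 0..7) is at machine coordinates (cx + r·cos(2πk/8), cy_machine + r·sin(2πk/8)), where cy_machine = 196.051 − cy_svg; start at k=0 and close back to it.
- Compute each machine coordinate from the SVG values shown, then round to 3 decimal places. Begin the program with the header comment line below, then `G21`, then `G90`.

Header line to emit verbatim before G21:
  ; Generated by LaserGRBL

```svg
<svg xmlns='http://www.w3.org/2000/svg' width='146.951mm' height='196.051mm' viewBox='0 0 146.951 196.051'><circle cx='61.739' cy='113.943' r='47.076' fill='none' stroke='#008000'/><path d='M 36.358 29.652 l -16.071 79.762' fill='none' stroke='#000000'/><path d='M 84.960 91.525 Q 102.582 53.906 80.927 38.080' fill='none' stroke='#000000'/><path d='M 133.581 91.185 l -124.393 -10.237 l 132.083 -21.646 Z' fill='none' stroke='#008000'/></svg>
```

1 u = 1 mm; y_m = 196.051 − y.

[1] `<circle>` circle, #008000→score S618 F2450: (108.815,82.108) → (95.027,115.396) → (61.739,129.184) → (28.451,115.396) → (14.663,82.108) → (28.451,48.820) → (61.739,35.032) → (95.027,48.820) → (108.815,82.108) (closed)

[2] `<path>` line segment, #000000→engrave S302 F2573: (36.358,166.399) → (20.287,86.637)

[3] `<path>` quadratic bezier, #000000→engrave S302 F2573: (84.960,104.526) → (91.316,121.973) → (92.763,136.697) → (89.300,148.696) → (80.927,157.971)

[4] `<path>` closed polygon, #008000→score S618 F2450: (133.581,104.866) → (9.188,115.103) → (141.271,136.749) → (133.581,104.866) (closed)

; Generated by LaserGRBL
G21
G90
G00 X108.815 Y82.108
M3 S618
G1 X95.027 Y115.396 F2450
G1 X61.739 Y129.184
G1 X28.451 Y115.396
G1 X14.663 Y82.108
G1 X28.451 Y48.820
G1 X61.739 Y35.032
G1 X95.027 Y48.820
G1 X108.815 Y82.108
G00 X36.358 Y166.399
M3 S302
G1 X20.287 Y86.637 F2573
G00 X84.960 Y104.526
M3 S302
G1 X91.316 Y121.973 F2573
G1 X92.763 Y136.697
G1 X89.300 Y148.696
G1 X80.927 Y157.971
G00 X133.581 Y104.866
M3 S618
G1 X9.188 Y115.103 F2450
G1 X141.271 Y136.749
G1 X133.581 Y104.866
M5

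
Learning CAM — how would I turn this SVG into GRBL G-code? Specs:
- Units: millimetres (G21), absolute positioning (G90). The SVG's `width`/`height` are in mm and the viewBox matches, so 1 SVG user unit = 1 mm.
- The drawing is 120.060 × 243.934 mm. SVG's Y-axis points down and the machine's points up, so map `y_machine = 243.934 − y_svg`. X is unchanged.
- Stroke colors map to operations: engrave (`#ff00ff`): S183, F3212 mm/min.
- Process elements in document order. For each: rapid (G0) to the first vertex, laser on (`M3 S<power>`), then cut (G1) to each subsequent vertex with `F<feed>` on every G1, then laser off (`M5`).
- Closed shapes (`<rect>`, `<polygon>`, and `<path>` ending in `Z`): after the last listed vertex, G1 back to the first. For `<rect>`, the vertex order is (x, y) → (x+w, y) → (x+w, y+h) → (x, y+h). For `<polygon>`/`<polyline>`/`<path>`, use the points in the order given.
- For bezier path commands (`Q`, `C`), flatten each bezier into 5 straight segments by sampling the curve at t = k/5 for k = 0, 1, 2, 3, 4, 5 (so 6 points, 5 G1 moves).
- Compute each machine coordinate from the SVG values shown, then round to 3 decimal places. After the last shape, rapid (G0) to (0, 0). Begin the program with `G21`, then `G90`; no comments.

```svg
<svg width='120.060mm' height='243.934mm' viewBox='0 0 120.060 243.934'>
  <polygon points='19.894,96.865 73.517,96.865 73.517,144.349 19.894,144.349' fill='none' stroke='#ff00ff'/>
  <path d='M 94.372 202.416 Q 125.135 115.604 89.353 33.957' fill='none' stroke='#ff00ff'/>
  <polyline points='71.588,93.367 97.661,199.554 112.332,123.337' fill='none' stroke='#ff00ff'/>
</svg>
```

Since the viewBox matches the mm dimensions, user units are millimetres directly. The only transform is the Y-flip y_m = 243.934 − y_svg.

Shape 1 is a rectangle drawn with `<polygon>`. Its stroke #ff00ff means engrave at S183, F3212. After flipping Y the toolpath is (19.894,147.069) → (73.517,147.069) → (73.517,99.585) → (19.894,99.585) → (19.894,147.069), returning to the start.

Shape 2 is a quadratic bezier drawn with `<path>`. Its stroke #ff00ff means engrave at S183, F3212. After flipping Y the toolpath is (94.372,41.518) → (104.015,76.036) → (108.335,110.141) → (107.331,143.833) → (101.004,177.112) → (89.353,209.977).

Shape 3 is a open polyline drawn with `<polyline>`. Its stroke #ff00ff means engrave at S183, F3212. After flipping Y the toolpath is (71.588,150.567) → (97.661,44.380) → (112.332,120.597).

G21
G90
G0 X19.894 Y147.069
M3 S183
G1 X73.517 Y147.069 F3212
G1 X73.517 Y99.585 F3212
G1 X19.894 Y99.585 F3212
G1 X19.894 Y147.069 F3212
M5
G0 X94.372 Y41.518
M3 S183
G1 X104.015 Y76.036 F3212
G1 X108.335 Y110.141 F3212
G1 X107.331 Y143.833 F3212
G1 X101.004 Y177.112 F3212
G1 X89.353 Y209.977 F3212
M5
G0 X71.588 Y150.567
M3 S183
G1 X97.661 Y44.380 F3212
G1 X112.332 Y120.597 F3212
M5
G0 X0.000 Y0.000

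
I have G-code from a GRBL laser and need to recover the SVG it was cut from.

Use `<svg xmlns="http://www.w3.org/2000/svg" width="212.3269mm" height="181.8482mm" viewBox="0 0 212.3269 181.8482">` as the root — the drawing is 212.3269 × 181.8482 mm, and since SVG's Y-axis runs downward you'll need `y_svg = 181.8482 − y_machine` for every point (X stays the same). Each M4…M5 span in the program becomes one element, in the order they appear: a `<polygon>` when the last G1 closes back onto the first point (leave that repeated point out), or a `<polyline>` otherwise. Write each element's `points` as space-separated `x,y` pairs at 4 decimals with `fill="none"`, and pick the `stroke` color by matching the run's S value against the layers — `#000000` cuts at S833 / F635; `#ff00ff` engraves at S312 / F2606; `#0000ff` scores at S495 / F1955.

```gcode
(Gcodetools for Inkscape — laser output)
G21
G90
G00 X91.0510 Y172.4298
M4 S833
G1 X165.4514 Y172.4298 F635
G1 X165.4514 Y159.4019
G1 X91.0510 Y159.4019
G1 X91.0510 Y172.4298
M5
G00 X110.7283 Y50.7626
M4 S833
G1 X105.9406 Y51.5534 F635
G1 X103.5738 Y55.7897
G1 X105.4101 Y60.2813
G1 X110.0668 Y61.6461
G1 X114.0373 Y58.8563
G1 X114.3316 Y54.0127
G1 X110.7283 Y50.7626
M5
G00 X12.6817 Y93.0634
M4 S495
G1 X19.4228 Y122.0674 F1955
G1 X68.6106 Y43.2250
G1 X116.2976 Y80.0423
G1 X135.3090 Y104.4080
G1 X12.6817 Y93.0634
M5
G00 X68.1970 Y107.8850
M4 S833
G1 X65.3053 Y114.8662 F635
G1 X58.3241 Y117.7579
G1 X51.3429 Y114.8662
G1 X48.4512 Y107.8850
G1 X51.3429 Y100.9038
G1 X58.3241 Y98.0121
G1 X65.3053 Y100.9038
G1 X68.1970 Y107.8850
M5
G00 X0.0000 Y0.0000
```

<svg xmlns="http://www.w3.org/2000/svg" width="212.3269mm" height="181.8482mm" viewBox="0 0 212.3269 181.8482">
  <polygon points="91.0510,9.4184 165.4514,9.4184 165.4514,22.4463 91.0510,22.4463" fill="none" stroke="#000000"/>
  <polygon points="110.7283,131.0856 105.9406,130.2948 103.5738,126.0585 105.4101,121.5669 110.0668,120.2021 114.0373,122.9919 114.3316,127.8355" fill="none" stroke="#000000"/>
  <polygon points="12.6817,88.7848 19.4228,59.7808 68.6106,138.6232 116.2976,101.8059 135.3090,77.4402" fill="none" stroke="#0000ff"/>
  <polygon points="68.1970,73.9632 65.3053,66.9820 58.3241,64.0903 51.3429,66.9820 48.4512,73.9632 51.3429,80.9444 58.3241,83.8361 65.3053,80.9444" fill="none" stroke="#000000"/>
</svg>

y_svg = 181.8482 − y_m.

[1] S833→`#000000` (cut); closed run; points: 91.0510,9.4184 165.4514,9.4184 165.4514,22.4463 91.0510,22.4463

[2] S833→`#000000` (cut); closed run; points: 110.7283,131.0856 105.9406,130.2948 103.5738,126.0585 105.4101,121.5669 110.0668,120.2021 114.0373,122.9919 114.3316,127.8355

[3] S495→`#0000ff` (score); closed run; points: 12.6817,88.7848 19.4228,59.7808 68.6106,138.6232 116.2976,101.8059 135.3090,77.4402

[4] S833→`#000000` (cut); closed run; points: 68.1970,73.9632 65.3053,66.9820 58.3241,64.0903 51.3429,66.9820 48.4512,73.9632 51.3429,80.9444 58.3241,83.8361 65.3053,80.9444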